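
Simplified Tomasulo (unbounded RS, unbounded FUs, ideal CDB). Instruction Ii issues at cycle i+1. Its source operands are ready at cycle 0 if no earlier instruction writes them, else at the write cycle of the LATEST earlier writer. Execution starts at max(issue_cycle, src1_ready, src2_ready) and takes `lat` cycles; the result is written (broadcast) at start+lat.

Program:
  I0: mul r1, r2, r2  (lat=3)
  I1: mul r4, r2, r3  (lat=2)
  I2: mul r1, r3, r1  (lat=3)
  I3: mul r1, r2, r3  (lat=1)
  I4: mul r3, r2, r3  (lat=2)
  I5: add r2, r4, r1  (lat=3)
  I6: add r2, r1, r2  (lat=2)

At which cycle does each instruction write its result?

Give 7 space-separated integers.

I0 mul r1: issue@1 deps=(None,None) exec_start@1 write@4
I1 mul r4: issue@2 deps=(None,None) exec_start@2 write@4
I2 mul r1: issue@3 deps=(None,0) exec_start@4 write@7
I3 mul r1: issue@4 deps=(None,None) exec_start@4 write@5
I4 mul r3: issue@5 deps=(None,None) exec_start@5 write@7
I5 add r2: issue@6 deps=(1,3) exec_start@6 write@9
I6 add r2: issue@7 deps=(3,5) exec_start@9 write@11

Answer: 4 4 7 5 7 9 11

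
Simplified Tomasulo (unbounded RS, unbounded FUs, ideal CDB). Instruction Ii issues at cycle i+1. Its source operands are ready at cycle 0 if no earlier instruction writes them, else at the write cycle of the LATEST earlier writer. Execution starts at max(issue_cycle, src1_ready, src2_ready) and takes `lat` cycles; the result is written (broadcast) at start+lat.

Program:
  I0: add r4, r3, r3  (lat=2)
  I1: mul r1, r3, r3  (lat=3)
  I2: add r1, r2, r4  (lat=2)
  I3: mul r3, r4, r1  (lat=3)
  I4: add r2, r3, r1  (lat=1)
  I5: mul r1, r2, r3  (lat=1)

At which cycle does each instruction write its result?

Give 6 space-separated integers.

I0 add r4: issue@1 deps=(None,None) exec_start@1 write@3
I1 mul r1: issue@2 deps=(None,None) exec_start@2 write@5
I2 add r1: issue@3 deps=(None,0) exec_start@3 write@5
I3 mul r3: issue@4 deps=(0,2) exec_start@5 write@8
I4 add r2: issue@5 deps=(3,2) exec_start@8 write@9
I5 mul r1: issue@6 deps=(4,3) exec_start@9 write@10

Answer: 3 5 5 8 9 10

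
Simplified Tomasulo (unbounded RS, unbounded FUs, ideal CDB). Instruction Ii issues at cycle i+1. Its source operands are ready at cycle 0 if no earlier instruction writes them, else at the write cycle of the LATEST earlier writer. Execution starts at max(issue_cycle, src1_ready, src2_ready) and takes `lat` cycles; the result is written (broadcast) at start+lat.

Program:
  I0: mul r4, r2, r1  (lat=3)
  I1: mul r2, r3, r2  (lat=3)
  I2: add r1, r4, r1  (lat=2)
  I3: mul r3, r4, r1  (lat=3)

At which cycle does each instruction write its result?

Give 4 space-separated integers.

I0 mul r4: issue@1 deps=(None,None) exec_start@1 write@4
I1 mul r2: issue@2 deps=(None,None) exec_start@2 write@5
I2 add r1: issue@3 deps=(0,None) exec_start@4 write@6
I3 mul r3: issue@4 deps=(0,2) exec_start@6 write@9

Answer: 4 5 6 9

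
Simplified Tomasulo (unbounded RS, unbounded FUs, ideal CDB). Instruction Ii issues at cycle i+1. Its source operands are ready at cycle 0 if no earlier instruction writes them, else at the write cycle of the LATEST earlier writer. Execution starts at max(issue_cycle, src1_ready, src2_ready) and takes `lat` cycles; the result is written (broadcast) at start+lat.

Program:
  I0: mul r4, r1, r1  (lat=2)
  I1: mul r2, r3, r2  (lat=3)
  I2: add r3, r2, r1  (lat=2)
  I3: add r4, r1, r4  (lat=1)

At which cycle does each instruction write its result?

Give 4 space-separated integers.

Answer: 3 5 7 5

Derivation:
I0 mul r4: issue@1 deps=(None,None) exec_start@1 write@3
I1 mul r2: issue@2 deps=(None,None) exec_start@2 write@5
I2 add r3: issue@3 deps=(1,None) exec_start@5 write@7
I3 add r4: issue@4 deps=(None,0) exec_start@4 write@5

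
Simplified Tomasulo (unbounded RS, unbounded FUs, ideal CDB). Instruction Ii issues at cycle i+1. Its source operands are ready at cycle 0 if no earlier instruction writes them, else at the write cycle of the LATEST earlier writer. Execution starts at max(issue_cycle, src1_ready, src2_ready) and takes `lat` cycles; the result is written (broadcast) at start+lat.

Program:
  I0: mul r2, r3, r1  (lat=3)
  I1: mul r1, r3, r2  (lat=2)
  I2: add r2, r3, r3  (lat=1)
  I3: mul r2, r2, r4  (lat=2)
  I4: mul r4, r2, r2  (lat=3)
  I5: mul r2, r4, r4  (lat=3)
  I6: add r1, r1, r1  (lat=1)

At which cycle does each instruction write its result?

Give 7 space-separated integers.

Answer: 4 6 4 6 9 12 8

Derivation:
I0 mul r2: issue@1 deps=(None,None) exec_start@1 write@4
I1 mul r1: issue@2 deps=(None,0) exec_start@4 write@6
I2 add r2: issue@3 deps=(None,None) exec_start@3 write@4
I3 mul r2: issue@4 deps=(2,None) exec_start@4 write@6
I4 mul r4: issue@5 deps=(3,3) exec_start@6 write@9
I5 mul r2: issue@6 deps=(4,4) exec_start@9 write@12
I6 add r1: issue@7 deps=(1,1) exec_start@7 write@8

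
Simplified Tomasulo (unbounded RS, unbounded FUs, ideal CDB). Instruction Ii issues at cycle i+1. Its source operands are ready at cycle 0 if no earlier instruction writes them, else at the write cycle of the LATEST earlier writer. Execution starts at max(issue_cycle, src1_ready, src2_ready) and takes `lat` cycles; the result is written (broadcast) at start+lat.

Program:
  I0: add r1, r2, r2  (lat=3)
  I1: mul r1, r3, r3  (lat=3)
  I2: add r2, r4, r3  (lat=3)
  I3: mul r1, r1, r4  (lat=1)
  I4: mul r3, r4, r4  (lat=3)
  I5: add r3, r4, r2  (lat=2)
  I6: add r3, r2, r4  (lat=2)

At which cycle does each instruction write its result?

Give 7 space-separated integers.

Answer: 4 5 6 6 8 8 9

Derivation:
I0 add r1: issue@1 deps=(None,None) exec_start@1 write@4
I1 mul r1: issue@2 deps=(None,None) exec_start@2 write@5
I2 add r2: issue@3 deps=(None,None) exec_start@3 write@6
I3 mul r1: issue@4 deps=(1,None) exec_start@5 write@6
I4 mul r3: issue@5 deps=(None,None) exec_start@5 write@8
I5 add r3: issue@6 deps=(None,2) exec_start@6 write@8
I6 add r3: issue@7 deps=(2,None) exec_start@7 write@9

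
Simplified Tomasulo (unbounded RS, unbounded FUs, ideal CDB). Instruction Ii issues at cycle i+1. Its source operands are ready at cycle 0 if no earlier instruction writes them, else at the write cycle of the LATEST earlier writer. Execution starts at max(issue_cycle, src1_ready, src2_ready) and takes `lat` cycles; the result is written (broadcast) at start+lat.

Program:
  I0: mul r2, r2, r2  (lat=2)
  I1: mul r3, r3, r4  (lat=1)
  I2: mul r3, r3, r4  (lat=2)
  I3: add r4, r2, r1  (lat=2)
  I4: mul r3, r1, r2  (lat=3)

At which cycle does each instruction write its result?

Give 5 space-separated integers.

Answer: 3 3 5 6 8

Derivation:
I0 mul r2: issue@1 deps=(None,None) exec_start@1 write@3
I1 mul r3: issue@2 deps=(None,None) exec_start@2 write@3
I2 mul r3: issue@3 deps=(1,None) exec_start@3 write@5
I3 add r4: issue@4 deps=(0,None) exec_start@4 write@6
I4 mul r3: issue@5 deps=(None,0) exec_start@5 write@8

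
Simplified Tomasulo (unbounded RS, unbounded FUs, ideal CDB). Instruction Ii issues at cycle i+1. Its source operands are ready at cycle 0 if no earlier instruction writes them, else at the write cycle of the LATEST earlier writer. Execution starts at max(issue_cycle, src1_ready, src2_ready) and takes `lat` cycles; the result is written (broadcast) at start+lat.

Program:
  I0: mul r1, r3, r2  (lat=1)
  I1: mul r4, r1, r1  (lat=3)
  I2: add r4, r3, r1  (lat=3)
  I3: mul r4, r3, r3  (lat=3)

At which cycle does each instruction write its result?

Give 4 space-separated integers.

I0 mul r1: issue@1 deps=(None,None) exec_start@1 write@2
I1 mul r4: issue@2 deps=(0,0) exec_start@2 write@5
I2 add r4: issue@3 deps=(None,0) exec_start@3 write@6
I3 mul r4: issue@4 deps=(None,None) exec_start@4 write@7

Answer: 2 5 6 7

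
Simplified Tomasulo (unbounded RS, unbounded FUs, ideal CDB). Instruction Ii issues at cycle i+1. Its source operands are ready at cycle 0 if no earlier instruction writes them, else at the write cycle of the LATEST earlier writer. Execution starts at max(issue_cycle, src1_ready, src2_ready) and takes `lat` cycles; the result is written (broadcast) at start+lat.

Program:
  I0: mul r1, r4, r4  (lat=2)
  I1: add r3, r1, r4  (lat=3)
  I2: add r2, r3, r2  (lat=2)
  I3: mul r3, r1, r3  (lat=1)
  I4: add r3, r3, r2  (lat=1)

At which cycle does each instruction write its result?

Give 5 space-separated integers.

Answer: 3 6 8 7 9

Derivation:
I0 mul r1: issue@1 deps=(None,None) exec_start@1 write@3
I1 add r3: issue@2 deps=(0,None) exec_start@3 write@6
I2 add r2: issue@3 deps=(1,None) exec_start@6 write@8
I3 mul r3: issue@4 deps=(0,1) exec_start@6 write@7
I4 add r3: issue@5 deps=(3,2) exec_start@8 write@9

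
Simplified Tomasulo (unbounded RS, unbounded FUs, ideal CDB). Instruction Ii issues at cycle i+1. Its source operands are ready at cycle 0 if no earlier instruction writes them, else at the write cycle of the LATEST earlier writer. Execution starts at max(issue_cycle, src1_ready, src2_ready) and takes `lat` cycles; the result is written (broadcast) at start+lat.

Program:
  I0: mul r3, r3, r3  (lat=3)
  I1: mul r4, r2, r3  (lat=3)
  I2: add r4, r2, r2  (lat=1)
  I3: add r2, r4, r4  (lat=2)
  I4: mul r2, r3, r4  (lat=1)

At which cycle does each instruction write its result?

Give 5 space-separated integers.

I0 mul r3: issue@1 deps=(None,None) exec_start@1 write@4
I1 mul r4: issue@2 deps=(None,0) exec_start@4 write@7
I2 add r4: issue@3 deps=(None,None) exec_start@3 write@4
I3 add r2: issue@4 deps=(2,2) exec_start@4 write@6
I4 mul r2: issue@5 deps=(0,2) exec_start@5 write@6

Answer: 4 7 4 6 6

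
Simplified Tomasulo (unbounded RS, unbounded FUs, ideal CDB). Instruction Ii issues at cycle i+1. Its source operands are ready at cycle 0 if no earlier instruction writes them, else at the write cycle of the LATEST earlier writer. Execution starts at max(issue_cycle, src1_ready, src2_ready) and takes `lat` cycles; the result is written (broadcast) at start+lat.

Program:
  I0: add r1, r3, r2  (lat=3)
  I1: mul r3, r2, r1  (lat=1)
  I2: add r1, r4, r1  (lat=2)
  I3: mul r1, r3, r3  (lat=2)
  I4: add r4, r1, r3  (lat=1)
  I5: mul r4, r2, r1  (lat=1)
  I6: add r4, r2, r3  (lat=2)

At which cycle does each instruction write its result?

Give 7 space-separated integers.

Answer: 4 5 6 7 8 8 9

Derivation:
I0 add r1: issue@1 deps=(None,None) exec_start@1 write@4
I1 mul r3: issue@2 deps=(None,0) exec_start@4 write@5
I2 add r1: issue@3 deps=(None,0) exec_start@4 write@6
I3 mul r1: issue@4 deps=(1,1) exec_start@5 write@7
I4 add r4: issue@5 deps=(3,1) exec_start@7 write@8
I5 mul r4: issue@6 deps=(None,3) exec_start@7 write@8
I6 add r4: issue@7 deps=(None,1) exec_start@7 write@9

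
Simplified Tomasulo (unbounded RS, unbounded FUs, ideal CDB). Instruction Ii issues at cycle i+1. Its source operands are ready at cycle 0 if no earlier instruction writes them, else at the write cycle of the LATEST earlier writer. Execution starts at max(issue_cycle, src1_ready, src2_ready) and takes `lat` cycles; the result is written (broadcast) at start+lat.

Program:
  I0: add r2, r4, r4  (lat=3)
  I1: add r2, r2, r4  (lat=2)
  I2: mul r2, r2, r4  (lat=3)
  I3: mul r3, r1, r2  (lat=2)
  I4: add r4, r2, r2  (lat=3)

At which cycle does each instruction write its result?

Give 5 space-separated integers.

I0 add r2: issue@1 deps=(None,None) exec_start@1 write@4
I1 add r2: issue@2 deps=(0,None) exec_start@4 write@6
I2 mul r2: issue@3 deps=(1,None) exec_start@6 write@9
I3 mul r3: issue@4 deps=(None,2) exec_start@9 write@11
I4 add r4: issue@5 deps=(2,2) exec_start@9 write@12

Answer: 4 6 9 11 12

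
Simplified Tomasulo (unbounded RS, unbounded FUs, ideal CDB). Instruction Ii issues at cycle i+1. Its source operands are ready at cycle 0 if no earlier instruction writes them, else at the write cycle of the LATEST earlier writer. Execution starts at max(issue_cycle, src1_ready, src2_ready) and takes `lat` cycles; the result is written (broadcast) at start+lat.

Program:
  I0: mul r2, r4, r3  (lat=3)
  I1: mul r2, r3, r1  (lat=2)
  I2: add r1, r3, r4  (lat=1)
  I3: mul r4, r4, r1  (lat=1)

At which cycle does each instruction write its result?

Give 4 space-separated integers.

I0 mul r2: issue@1 deps=(None,None) exec_start@1 write@4
I1 mul r2: issue@2 deps=(None,None) exec_start@2 write@4
I2 add r1: issue@3 deps=(None,None) exec_start@3 write@4
I3 mul r4: issue@4 deps=(None,2) exec_start@4 write@5

Answer: 4 4 4 5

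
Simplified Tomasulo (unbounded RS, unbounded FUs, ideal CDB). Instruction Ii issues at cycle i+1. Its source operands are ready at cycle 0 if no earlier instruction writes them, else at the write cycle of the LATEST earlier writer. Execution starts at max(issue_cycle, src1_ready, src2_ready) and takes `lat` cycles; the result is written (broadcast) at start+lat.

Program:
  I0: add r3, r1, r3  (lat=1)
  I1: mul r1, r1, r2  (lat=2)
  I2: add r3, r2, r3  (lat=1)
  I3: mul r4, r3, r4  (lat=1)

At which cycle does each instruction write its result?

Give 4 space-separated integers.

Answer: 2 4 4 5

Derivation:
I0 add r3: issue@1 deps=(None,None) exec_start@1 write@2
I1 mul r1: issue@2 deps=(None,None) exec_start@2 write@4
I2 add r3: issue@3 deps=(None,0) exec_start@3 write@4
I3 mul r4: issue@4 deps=(2,None) exec_start@4 write@5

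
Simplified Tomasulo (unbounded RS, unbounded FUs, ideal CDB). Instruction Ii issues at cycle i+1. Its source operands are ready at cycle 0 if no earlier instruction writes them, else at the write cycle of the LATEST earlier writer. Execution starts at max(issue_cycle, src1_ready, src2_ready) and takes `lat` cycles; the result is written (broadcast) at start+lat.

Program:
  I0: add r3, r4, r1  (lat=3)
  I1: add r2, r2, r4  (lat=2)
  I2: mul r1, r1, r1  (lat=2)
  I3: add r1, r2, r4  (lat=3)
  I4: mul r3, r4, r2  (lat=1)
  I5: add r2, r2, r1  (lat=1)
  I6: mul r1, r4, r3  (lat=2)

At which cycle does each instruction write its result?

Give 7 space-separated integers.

Answer: 4 4 5 7 6 8 9

Derivation:
I0 add r3: issue@1 deps=(None,None) exec_start@1 write@4
I1 add r2: issue@2 deps=(None,None) exec_start@2 write@4
I2 mul r1: issue@3 deps=(None,None) exec_start@3 write@5
I3 add r1: issue@4 deps=(1,None) exec_start@4 write@7
I4 mul r3: issue@5 deps=(None,1) exec_start@5 write@6
I5 add r2: issue@6 deps=(1,3) exec_start@7 write@8
I6 mul r1: issue@7 deps=(None,4) exec_start@7 write@9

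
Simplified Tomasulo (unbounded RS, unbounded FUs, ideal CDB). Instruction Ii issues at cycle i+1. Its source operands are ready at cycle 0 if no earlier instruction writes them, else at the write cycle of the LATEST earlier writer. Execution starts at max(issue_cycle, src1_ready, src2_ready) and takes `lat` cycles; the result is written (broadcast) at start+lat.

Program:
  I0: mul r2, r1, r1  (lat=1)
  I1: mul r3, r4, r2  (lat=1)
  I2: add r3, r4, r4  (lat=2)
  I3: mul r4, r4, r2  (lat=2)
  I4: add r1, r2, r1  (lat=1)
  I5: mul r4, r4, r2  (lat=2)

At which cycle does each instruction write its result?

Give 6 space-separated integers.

Answer: 2 3 5 6 6 8

Derivation:
I0 mul r2: issue@1 deps=(None,None) exec_start@1 write@2
I1 mul r3: issue@2 deps=(None,0) exec_start@2 write@3
I2 add r3: issue@3 deps=(None,None) exec_start@3 write@5
I3 mul r4: issue@4 deps=(None,0) exec_start@4 write@6
I4 add r1: issue@5 deps=(0,None) exec_start@5 write@6
I5 mul r4: issue@6 deps=(3,0) exec_start@6 write@8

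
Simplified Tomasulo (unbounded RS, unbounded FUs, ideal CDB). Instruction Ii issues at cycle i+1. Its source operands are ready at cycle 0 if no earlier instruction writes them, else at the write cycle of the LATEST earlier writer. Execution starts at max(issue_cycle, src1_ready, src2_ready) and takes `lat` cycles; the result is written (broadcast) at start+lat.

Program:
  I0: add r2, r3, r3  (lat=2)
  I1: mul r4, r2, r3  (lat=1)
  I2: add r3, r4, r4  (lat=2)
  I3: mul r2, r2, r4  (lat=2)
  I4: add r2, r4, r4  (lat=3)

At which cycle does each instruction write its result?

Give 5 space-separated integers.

Answer: 3 4 6 6 8

Derivation:
I0 add r2: issue@1 deps=(None,None) exec_start@1 write@3
I1 mul r4: issue@2 deps=(0,None) exec_start@3 write@4
I2 add r3: issue@3 deps=(1,1) exec_start@4 write@6
I3 mul r2: issue@4 deps=(0,1) exec_start@4 write@6
I4 add r2: issue@5 deps=(1,1) exec_start@5 write@8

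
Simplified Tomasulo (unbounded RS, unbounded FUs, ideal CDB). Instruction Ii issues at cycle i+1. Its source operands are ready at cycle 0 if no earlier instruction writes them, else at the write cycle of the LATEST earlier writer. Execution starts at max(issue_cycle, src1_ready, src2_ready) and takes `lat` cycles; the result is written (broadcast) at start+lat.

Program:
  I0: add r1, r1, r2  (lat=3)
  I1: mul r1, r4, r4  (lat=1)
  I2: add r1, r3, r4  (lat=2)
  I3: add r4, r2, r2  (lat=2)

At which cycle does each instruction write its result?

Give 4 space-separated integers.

Answer: 4 3 5 6

Derivation:
I0 add r1: issue@1 deps=(None,None) exec_start@1 write@4
I1 mul r1: issue@2 deps=(None,None) exec_start@2 write@3
I2 add r1: issue@3 deps=(None,None) exec_start@3 write@5
I3 add r4: issue@4 deps=(None,None) exec_start@4 write@6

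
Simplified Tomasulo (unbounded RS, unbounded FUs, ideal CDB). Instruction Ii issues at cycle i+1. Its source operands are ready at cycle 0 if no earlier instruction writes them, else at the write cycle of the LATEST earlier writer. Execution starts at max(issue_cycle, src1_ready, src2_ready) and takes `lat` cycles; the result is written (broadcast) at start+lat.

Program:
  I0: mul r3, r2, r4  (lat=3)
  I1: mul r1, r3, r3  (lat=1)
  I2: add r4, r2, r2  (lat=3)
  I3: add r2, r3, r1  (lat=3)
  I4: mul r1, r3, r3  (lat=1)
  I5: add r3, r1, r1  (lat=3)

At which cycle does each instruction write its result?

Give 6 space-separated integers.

Answer: 4 5 6 8 6 9

Derivation:
I0 mul r3: issue@1 deps=(None,None) exec_start@1 write@4
I1 mul r1: issue@2 deps=(0,0) exec_start@4 write@5
I2 add r4: issue@3 deps=(None,None) exec_start@3 write@6
I3 add r2: issue@4 deps=(0,1) exec_start@5 write@8
I4 mul r1: issue@5 deps=(0,0) exec_start@5 write@6
I5 add r3: issue@6 deps=(4,4) exec_start@6 write@9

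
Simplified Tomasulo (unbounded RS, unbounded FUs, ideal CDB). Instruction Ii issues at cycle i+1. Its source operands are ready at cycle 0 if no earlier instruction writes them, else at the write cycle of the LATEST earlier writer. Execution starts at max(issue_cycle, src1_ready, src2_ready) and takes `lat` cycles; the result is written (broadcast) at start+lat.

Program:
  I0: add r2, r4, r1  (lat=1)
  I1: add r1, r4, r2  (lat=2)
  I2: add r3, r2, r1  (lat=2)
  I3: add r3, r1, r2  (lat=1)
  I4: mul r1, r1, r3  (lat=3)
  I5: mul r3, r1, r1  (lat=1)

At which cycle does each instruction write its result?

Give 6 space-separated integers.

I0 add r2: issue@1 deps=(None,None) exec_start@1 write@2
I1 add r1: issue@2 deps=(None,0) exec_start@2 write@4
I2 add r3: issue@3 deps=(0,1) exec_start@4 write@6
I3 add r3: issue@4 deps=(1,0) exec_start@4 write@5
I4 mul r1: issue@5 deps=(1,3) exec_start@5 write@8
I5 mul r3: issue@6 deps=(4,4) exec_start@8 write@9

Answer: 2 4 6 5 8 9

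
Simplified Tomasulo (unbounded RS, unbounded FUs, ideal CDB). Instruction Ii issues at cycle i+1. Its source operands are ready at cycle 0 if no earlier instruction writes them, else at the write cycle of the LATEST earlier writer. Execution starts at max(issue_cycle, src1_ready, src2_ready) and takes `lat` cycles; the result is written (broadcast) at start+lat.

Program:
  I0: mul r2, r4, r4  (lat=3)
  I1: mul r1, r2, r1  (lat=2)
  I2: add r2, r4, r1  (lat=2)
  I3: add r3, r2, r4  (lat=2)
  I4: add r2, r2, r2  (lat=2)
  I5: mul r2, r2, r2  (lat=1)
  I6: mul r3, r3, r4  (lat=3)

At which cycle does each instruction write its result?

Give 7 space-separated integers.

I0 mul r2: issue@1 deps=(None,None) exec_start@1 write@4
I1 mul r1: issue@2 deps=(0,None) exec_start@4 write@6
I2 add r2: issue@3 deps=(None,1) exec_start@6 write@8
I3 add r3: issue@4 deps=(2,None) exec_start@8 write@10
I4 add r2: issue@5 deps=(2,2) exec_start@8 write@10
I5 mul r2: issue@6 deps=(4,4) exec_start@10 write@11
I6 mul r3: issue@7 deps=(3,None) exec_start@10 write@13

Answer: 4 6 8 10 10 11 13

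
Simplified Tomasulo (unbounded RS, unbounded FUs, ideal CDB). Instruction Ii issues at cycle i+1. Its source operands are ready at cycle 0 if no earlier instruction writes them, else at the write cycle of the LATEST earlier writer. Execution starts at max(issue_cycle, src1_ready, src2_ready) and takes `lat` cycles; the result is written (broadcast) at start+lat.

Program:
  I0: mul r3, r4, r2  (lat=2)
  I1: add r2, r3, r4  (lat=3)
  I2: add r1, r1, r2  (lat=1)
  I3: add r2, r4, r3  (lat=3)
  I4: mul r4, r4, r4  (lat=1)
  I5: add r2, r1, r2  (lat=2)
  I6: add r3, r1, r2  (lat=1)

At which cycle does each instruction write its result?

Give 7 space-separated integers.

Answer: 3 6 7 7 6 9 10

Derivation:
I0 mul r3: issue@1 deps=(None,None) exec_start@1 write@3
I1 add r2: issue@2 deps=(0,None) exec_start@3 write@6
I2 add r1: issue@3 deps=(None,1) exec_start@6 write@7
I3 add r2: issue@4 deps=(None,0) exec_start@4 write@7
I4 mul r4: issue@5 deps=(None,None) exec_start@5 write@6
I5 add r2: issue@6 deps=(2,3) exec_start@7 write@9
I6 add r3: issue@7 deps=(2,5) exec_start@9 write@10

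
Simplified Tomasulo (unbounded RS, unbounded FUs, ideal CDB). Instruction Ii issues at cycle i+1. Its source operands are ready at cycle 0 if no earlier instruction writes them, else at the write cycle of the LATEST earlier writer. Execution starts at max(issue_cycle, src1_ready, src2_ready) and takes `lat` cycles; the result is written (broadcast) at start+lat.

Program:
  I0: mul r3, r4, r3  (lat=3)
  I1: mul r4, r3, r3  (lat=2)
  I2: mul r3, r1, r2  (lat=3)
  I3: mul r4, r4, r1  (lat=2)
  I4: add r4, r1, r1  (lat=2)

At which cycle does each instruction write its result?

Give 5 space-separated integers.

Answer: 4 6 6 8 7

Derivation:
I0 mul r3: issue@1 deps=(None,None) exec_start@1 write@4
I1 mul r4: issue@2 deps=(0,0) exec_start@4 write@6
I2 mul r3: issue@3 deps=(None,None) exec_start@3 write@6
I3 mul r4: issue@4 deps=(1,None) exec_start@6 write@8
I4 add r4: issue@5 deps=(None,None) exec_start@5 write@7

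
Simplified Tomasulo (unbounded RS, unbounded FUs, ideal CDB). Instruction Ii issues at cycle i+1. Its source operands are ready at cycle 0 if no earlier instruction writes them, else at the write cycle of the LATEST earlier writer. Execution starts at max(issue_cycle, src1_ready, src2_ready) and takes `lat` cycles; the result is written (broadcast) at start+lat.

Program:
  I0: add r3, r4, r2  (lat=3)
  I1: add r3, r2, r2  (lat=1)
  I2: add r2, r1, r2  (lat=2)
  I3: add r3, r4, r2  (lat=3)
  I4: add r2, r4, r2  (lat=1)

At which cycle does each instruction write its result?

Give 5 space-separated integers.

Answer: 4 3 5 8 6

Derivation:
I0 add r3: issue@1 deps=(None,None) exec_start@1 write@4
I1 add r3: issue@2 deps=(None,None) exec_start@2 write@3
I2 add r2: issue@3 deps=(None,None) exec_start@3 write@5
I3 add r3: issue@4 deps=(None,2) exec_start@5 write@8
I4 add r2: issue@5 deps=(None,2) exec_start@5 write@6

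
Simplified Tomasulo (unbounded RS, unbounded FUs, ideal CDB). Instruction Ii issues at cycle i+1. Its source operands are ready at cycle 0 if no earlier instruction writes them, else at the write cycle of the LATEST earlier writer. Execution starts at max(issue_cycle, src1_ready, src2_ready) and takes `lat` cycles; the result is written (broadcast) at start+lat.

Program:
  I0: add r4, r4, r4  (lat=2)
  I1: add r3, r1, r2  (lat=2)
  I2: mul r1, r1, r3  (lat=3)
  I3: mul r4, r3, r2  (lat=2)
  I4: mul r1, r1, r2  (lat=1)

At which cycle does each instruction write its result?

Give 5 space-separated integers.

Answer: 3 4 7 6 8

Derivation:
I0 add r4: issue@1 deps=(None,None) exec_start@1 write@3
I1 add r3: issue@2 deps=(None,None) exec_start@2 write@4
I2 mul r1: issue@3 deps=(None,1) exec_start@4 write@7
I3 mul r4: issue@4 deps=(1,None) exec_start@4 write@6
I4 mul r1: issue@5 deps=(2,None) exec_start@7 write@8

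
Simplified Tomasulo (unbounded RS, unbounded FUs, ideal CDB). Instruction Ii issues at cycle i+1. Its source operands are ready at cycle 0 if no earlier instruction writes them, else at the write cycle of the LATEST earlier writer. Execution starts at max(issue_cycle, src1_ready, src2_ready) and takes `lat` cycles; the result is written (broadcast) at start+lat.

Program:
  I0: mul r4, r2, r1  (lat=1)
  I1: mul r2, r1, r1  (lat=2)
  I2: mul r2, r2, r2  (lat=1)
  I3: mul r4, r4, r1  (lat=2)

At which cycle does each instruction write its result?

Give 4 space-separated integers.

I0 mul r4: issue@1 deps=(None,None) exec_start@1 write@2
I1 mul r2: issue@2 deps=(None,None) exec_start@2 write@4
I2 mul r2: issue@3 deps=(1,1) exec_start@4 write@5
I3 mul r4: issue@4 deps=(0,None) exec_start@4 write@6

Answer: 2 4 5 6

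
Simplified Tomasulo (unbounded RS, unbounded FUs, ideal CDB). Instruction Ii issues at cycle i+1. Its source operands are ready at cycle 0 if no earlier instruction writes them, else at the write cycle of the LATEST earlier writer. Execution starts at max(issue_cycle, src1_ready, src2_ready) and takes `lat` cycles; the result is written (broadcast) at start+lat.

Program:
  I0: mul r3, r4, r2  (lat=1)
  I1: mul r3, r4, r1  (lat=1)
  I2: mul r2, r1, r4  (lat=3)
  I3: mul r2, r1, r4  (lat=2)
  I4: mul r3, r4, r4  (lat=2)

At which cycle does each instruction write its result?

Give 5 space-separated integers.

I0 mul r3: issue@1 deps=(None,None) exec_start@1 write@2
I1 mul r3: issue@2 deps=(None,None) exec_start@2 write@3
I2 mul r2: issue@3 deps=(None,None) exec_start@3 write@6
I3 mul r2: issue@4 deps=(None,None) exec_start@4 write@6
I4 mul r3: issue@5 deps=(None,None) exec_start@5 write@7

Answer: 2 3 6 6 7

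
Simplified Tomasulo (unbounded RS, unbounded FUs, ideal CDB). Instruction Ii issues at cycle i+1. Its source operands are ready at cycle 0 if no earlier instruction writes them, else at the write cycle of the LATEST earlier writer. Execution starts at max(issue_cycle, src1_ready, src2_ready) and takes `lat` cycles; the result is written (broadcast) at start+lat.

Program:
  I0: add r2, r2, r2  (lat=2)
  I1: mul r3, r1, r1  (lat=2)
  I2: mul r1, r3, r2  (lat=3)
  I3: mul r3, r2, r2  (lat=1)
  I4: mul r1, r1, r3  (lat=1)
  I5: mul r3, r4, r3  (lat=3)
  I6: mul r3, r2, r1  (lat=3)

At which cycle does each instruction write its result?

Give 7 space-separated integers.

Answer: 3 4 7 5 8 9 11

Derivation:
I0 add r2: issue@1 deps=(None,None) exec_start@1 write@3
I1 mul r3: issue@2 deps=(None,None) exec_start@2 write@4
I2 mul r1: issue@3 deps=(1,0) exec_start@4 write@7
I3 mul r3: issue@4 deps=(0,0) exec_start@4 write@5
I4 mul r1: issue@5 deps=(2,3) exec_start@7 write@8
I5 mul r3: issue@6 deps=(None,3) exec_start@6 write@9
I6 mul r3: issue@7 deps=(0,4) exec_start@8 write@11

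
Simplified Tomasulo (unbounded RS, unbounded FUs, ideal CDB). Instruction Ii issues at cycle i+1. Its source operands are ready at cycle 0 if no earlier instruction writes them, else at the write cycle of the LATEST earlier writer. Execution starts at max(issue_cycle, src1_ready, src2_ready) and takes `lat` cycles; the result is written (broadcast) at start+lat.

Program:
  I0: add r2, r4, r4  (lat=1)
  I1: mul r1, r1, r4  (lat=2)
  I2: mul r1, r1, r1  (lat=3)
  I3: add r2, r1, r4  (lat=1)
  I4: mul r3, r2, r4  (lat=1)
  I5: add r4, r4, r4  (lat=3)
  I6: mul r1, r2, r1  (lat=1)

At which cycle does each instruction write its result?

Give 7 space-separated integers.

Answer: 2 4 7 8 9 9 9

Derivation:
I0 add r2: issue@1 deps=(None,None) exec_start@1 write@2
I1 mul r1: issue@2 deps=(None,None) exec_start@2 write@4
I2 mul r1: issue@3 deps=(1,1) exec_start@4 write@7
I3 add r2: issue@4 deps=(2,None) exec_start@7 write@8
I4 mul r3: issue@5 deps=(3,None) exec_start@8 write@9
I5 add r4: issue@6 deps=(None,None) exec_start@6 write@9
I6 mul r1: issue@7 deps=(3,2) exec_start@8 write@9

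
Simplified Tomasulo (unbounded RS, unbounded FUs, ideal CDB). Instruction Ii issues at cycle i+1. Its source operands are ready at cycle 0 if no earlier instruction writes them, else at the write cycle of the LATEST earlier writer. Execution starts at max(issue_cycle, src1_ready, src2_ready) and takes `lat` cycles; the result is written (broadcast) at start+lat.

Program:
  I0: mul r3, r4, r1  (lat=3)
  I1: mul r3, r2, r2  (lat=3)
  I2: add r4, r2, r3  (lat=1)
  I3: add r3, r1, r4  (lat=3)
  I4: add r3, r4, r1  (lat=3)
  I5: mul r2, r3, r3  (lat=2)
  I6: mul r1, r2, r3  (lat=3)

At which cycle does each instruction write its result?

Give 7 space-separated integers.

I0 mul r3: issue@1 deps=(None,None) exec_start@1 write@4
I1 mul r3: issue@2 deps=(None,None) exec_start@2 write@5
I2 add r4: issue@3 deps=(None,1) exec_start@5 write@6
I3 add r3: issue@4 deps=(None,2) exec_start@6 write@9
I4 add r3: issue@5 deps=(2,None) exec_start@6 write@9
I5 mul r2: issue@6 deps=(4,4) exec_start@9 write@11
I6 mul r1: issue@7 deps=(5,4) exec_start@11 write@14

Answer: 4 5 6 9 9 11 14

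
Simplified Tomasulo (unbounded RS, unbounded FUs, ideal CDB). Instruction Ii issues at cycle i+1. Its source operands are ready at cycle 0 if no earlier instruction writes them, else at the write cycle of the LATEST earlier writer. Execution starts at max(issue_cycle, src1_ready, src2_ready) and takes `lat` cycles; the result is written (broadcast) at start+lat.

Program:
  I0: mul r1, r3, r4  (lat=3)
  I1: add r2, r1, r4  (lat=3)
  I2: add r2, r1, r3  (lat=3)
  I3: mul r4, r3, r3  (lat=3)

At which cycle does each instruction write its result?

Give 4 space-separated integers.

Answer: 4 7 7 7

Derivation:
I0 mul r1: issue@1 deps=(None,None) exec_start@1 write@4
I1 add r2: issue@2 deps=(0,None) exec_start@4 write@7
I2 add r2: issue@3 deps=(0,None) exec_start@4 write@7
I3 mul r4: issue@4 deps=(None,None) exec_start@4 write@7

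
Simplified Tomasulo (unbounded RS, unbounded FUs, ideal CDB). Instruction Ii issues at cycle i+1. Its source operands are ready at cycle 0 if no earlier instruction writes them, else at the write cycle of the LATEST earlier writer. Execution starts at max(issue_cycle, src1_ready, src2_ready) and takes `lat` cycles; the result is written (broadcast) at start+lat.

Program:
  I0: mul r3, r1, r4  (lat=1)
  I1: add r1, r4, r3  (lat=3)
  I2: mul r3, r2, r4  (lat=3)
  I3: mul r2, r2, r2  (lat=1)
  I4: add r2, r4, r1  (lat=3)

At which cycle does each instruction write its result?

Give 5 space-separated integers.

I0 mul r3: issue@1 deps=(None,None) exec_start@1 write@2
I1 add r1: issue@2 deps=(None,0) exec_start@2 write@5
I2 mul r3: issue@3 deps=(None,None) exec_start@3 write@6
I3 mul r2: issue@4 deps=(None,None) exec_start@4 write@5
I4 add r2: issue@5 deps=(None,1) exec_start@5 write@8

Answer: 2 5 6 5 8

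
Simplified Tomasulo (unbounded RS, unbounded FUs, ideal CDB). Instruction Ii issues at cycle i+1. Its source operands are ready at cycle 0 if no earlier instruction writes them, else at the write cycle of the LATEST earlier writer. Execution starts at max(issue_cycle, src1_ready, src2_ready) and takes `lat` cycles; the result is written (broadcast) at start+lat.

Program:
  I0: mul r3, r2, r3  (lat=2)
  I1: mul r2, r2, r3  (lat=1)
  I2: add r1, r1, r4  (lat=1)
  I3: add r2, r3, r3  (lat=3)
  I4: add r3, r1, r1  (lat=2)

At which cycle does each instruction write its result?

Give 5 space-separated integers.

Answer: 3 4 4 7 7

Derivation:
I0 mul r3: issue@1 deps=(None,None) exec_start@1 write@3
I1 mul r2: issue@2 deps=(None,0) exec_start@3 write@4
I2 add r1: issue@3 deps=(None,None) exec_start@3 write@4
I3 add r2: issue@4 deps=(0,0) exec_start@4 write@7
I4 add r3: issue@5 deps=(2,2) exec_start@5 write@7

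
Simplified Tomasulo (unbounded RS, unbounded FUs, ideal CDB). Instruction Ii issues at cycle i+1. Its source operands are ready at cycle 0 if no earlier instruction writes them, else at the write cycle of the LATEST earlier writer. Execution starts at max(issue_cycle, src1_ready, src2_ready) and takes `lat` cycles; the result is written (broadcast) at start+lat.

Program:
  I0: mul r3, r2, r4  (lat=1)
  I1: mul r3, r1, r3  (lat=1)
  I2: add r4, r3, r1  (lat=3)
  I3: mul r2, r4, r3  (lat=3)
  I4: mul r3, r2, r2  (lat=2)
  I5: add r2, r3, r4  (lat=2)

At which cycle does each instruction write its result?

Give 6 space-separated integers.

Answer: 2 3 6 9 11 13

Derivation:
I0 mul r3: issue@1 deps=(None,None) exec_start@1 write@2
I1 mul r3: issue@2 deps=(None,0) exec_start@2 write@3
I2 add r4: issue@3 deps=(1,None) exec_start@3 write@6
I3 mul r2: issue@4 deps=(2,1) exec_start@6 write@9
I4 mul r3: issue@5 deps=(3,3) exec_start@9 write@11
I5 add r2: issue@6 deps=(4,2) exec_start@11 write@13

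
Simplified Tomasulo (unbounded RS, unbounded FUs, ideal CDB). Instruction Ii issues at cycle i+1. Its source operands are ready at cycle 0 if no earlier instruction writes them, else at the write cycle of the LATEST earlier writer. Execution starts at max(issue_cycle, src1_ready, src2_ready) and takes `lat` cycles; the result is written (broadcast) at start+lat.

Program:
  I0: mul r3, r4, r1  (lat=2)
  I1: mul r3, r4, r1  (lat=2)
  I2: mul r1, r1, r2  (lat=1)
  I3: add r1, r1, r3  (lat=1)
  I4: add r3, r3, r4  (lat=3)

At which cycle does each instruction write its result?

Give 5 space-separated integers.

Answer: 3 4 4 5 8

Derivation:
I0 mul r3: issue@1 deps=(None,None) exec_start@1 write@3
I1 mul r3: issue@2 deps=(None,None) exec_start@2 write@4
I2 mul r1: issue@3 deps=(None,None) exec_start@3 write@4
I3 add r1: issue@4 deps=(2,1) exec_start@4 write@5
I4 add r3: issue@5 deps=(1,None) exec_start@5 write@8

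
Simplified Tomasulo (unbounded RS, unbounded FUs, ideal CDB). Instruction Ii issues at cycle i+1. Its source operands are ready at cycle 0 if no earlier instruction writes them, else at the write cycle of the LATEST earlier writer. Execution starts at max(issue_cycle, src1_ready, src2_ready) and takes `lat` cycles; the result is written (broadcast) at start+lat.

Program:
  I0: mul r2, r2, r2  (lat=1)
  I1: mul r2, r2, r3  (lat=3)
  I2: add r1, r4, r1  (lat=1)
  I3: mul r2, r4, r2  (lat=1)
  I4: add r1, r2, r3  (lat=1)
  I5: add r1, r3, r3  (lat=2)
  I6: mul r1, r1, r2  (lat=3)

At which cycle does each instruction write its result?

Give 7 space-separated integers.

I0 mul r2: issue@1 deps=(None,None) exec_start@1 write@2
I1 mul r2: issue@2 deps=(0,None) exec_start@2 write@5
I2 add r1: issue@3 deps=(None,None) exec_start@3 write@4
I3 mul r2: issue@4 deps=(None,1) exec_start@5 write@6
I4 add r1: issue@5 deps=(3,None) exec_start@6 write@7
I5 add r1: issue@6 deps=(None,None) exec_start@6 write@8
I6 mul r1: issue@7 deps=(5,3) exec_start@8 write@11

Answer: 2 5 4 6 7 8 11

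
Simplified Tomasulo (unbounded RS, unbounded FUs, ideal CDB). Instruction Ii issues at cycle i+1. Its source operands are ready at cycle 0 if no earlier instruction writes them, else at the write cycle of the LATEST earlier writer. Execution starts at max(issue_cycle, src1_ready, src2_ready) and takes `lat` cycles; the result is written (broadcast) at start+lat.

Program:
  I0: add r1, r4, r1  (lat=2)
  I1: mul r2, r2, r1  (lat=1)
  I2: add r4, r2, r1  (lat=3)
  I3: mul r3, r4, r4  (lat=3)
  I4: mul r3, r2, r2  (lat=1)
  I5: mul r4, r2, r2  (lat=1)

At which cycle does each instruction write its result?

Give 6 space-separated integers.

Answer: 3 4 7 10 6 7

Derivation:
I0 add r1: issue@1 deps=(None,None) exec_start@1 write@3
I1 mul r2: issue@2 deps=(None,0) exec_start@3 write@4
I2 add r4: issue@3 deps=(1,0) exec_start@4 write@7
I3 mul r3: issue@4 deps=(2,2) exec_start@7 write@10
I4 mul r3: issue@5 deps=(1,1) exec_start@5 write@6
I5 mul r4: issue@6 deps=(1,1) exec_start@6 write@7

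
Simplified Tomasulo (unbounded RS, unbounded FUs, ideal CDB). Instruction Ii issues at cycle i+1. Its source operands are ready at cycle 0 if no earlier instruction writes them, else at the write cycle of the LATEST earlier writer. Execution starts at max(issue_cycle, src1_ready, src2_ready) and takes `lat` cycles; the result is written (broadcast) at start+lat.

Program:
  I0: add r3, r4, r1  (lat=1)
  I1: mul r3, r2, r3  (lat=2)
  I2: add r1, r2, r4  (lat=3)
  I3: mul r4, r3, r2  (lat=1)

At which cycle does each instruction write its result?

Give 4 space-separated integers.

Answer: 2 4 6 5

Derivation:
I0 add r3: issue@1 deps=(None,None) exec_start@1 write@2
I1 mul r3: issue@2 deps=(None,0) exec_start@2 write@4
I2 add r1: issue@3 deps=(None,None) exec_start@3 write@6
I3 mul r4: issue@4 deps=(1,None) exec_start@4 write@5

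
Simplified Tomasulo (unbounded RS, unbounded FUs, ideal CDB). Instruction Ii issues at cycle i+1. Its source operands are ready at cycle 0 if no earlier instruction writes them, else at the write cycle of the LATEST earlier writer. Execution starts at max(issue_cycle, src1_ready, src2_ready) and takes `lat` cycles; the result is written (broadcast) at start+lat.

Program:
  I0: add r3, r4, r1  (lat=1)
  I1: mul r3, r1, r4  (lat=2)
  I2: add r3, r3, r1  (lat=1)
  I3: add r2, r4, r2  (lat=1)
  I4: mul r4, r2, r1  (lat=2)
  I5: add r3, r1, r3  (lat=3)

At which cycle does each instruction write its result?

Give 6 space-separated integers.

I0 add r3: issue@1 deps=(None,None) exec_start@1 write@2
I1 mul r3: issue@2 deps=(None,None) exec_start@2 write@4
I2 add r3: issue@3 deps=(1,None) exec_start@4 write@5
I3 add r2: issue@4 deps=(None,None) exec_start@4 write@5
I4 mul r4: issue@5 deps=(3,None) exec_start@5 write@7
I5 add r3: issue@6 deps=(None,2) exec_start@6 write@9

Answer: 2 4 5 5 7 9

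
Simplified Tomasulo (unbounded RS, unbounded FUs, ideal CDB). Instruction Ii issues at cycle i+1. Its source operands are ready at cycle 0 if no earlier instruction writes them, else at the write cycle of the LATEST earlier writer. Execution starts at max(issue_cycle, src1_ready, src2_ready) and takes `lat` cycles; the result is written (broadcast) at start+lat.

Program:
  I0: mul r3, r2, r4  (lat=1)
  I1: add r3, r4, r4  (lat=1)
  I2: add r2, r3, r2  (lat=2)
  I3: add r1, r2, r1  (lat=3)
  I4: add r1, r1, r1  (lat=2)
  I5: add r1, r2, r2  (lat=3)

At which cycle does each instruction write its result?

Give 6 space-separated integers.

Answer: 2 3 5 8 10 9

Derivation:
I0 mul r3: issue@1 deps=(None,None) exec_start@1 write@2
I1 add r3: issue@2 deps=(None,None) exec_start@2 write@3
I2 add r2: issue@3 deps=(1,None) exec_start@3 write@5
I3 add r1: issue@4 deps=(2,None) exec_start@5 write@8
I4 add r1: issue@5 deps=(3,3) exec_start@8 write@10
I5 add r1: issue@6 deps=(2,2) exec_start@6 write@9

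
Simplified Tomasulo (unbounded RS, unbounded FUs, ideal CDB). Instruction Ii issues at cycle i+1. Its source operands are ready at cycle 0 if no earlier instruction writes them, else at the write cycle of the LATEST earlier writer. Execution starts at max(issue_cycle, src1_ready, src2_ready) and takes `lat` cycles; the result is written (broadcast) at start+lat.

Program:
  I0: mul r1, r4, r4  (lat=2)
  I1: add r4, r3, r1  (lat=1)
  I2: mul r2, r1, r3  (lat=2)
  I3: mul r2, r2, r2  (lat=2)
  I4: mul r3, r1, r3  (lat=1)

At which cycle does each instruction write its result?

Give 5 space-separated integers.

Answer: 3 4 5 7 6

Derivation:
I0 mul r1: issue@1 deps=(None,None) exec_start@1 write@3
I1 add r4: issue@2 deps=(None,0) exec_start@3 write@4
I2 mul r2: issue@3 deps=(0,None) exec_start@3 write@5
I3 mul r2: issue@4 deps=(2,2) exec_start@5 write@7
I4 mul r3: issue@5 deps=(0,None) exec_start@5 write@6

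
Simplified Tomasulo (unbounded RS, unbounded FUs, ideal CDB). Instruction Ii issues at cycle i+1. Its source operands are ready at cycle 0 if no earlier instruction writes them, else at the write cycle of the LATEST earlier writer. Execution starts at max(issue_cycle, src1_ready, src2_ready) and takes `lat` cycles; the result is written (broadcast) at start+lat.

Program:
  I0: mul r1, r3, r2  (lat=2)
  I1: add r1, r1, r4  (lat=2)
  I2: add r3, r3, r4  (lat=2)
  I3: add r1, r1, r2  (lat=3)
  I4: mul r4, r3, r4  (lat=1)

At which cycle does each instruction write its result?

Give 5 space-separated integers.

Answer: 3 5 5 8 6

Derivation:
I0 mul r1: issue@1 deps=(None,None) exec_start@1 write@3
I1 add r1: issue@2 deps=(0,None) exec_start@3 write@5
I2 add r3: issue@3 deps=(None,None) exec_start@3 write@5
I3 add r1: issue@4 deps=(1,None) exec_start@5 write@8
I4 mul r4: issue@5 deps=(2,None) exec_start@5 write@6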